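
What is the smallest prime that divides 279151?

279151 is odd.
Digit sum 25, not divisible by 3.
Ends in 1: not divisible by 5.
7: 279151 = 7·39878 + 5
11: 279151 = 11·25377 + 4
13: 279151 = 13·21473 + 2
17: 279151 = 17·16420 + 11
19: 279151 = 19·14692 + 3
23: 279151 = 23·12137

23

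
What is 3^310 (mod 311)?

1

3^1 ≡ 3 (mod 311)
3^2 ≡ 3^2 = 9 ≡ 9 (mod 311)
3^4 ≡ 9^2 = 81 ≡ 81 (mod 311)
3^8 ≡ 81^2 = 6561 ≡ 30 (mod 311)
3^16 ≡ 30^2 = 900 ≡ 278 (mod 311)
3^32 ≡ 278^2 = 77284 ≡ 156 (mod 311)
3^64 ≡ 156^2 = 24336 ≡ 78 (mod 311)
3^128 ≡ 78^2 = 6084 ≡ 175 (mod 311)
3^256 ≡ 175^2 = 30625 ≡ 147 (mod 311)
310 = 256 + 32 + 16 + 4 + 2 in binary powers of 2.
So 3^310 ≡ 147 · 156 · 278 · 81 · 9 ≡ 1 (mod 311).
Since the result is 1, base 3 gives no evidence that 311 is composite.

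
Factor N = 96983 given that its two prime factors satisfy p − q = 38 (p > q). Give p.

Since p = q + 38, we have 96983 = q(q + 38), so q² + 38q − 96983 = 0.
Discriminant: 38² + 4·96983 = 1444 + 387932 = 389376; √389376 = 624.
q = (−38 + 624)/2 = 293, and p = q + 38 = 331.
Check: 293 · 331 = 96983.

331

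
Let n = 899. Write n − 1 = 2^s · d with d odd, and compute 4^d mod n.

899 − 1 = 898 = 2^1 · 449, so d = 449.
4^1 ≡ 4 (mod 899)
4^2 ≡ 4^2 = 16 ≡ 16 (mod 899)
4^4 ≡ 16^2 = 256 ≡ 256 (mod 899)
4^8 ≡ 256^2 = 65536 ≡ 808 (mod 899)
4^16 ≡ 808^2 = 652864 ≡ 190 (mod 899)
4^32 ≡ 190^2 = 36100 ≡ 140 (mod 899)
4^64 ≡ 140^2 = 19600 ≡ 721 (mod 899)
4^128 ≡ 721^2 = 519841 ≡ 219 (mod 899)
4^256 ≡ 219^2 = 47961 ≡ 314 (mod 899)
449 = 256 + 128 + 64 + 1 in binary powers of 2.
So 4^449 ≡ 314 · 219 · 721 · 4 ≡ 845 (mod 899).
Squaring chain: 845; never reaches −1, so base 4 is a Miller–Rabin witness that 899 is composite.

845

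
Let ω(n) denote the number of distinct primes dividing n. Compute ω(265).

265 = 5 · 53
265 = 5 · 53, which has 2 distinct prime factors.

2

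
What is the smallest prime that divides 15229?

97

15229 is odd.
Digit sum 19, not divisible by 3.
Ends in 9: not divisible by 5.
7: 15229 = 7·2175 + 4
11: 15229 = 11·1384 + 5
13: 15229 = 13·1171 + 6
17: 15229 = 17·895 + 14
19: 15229 = 19·801 + 10
23: 15229 = 23·662 + 3
29: 15229 = 29·525 + 4
31: 15229 = 31·491 + 8
37: 15229 = 37·411 + 22
41: 15229 = 41·371 + 18
43: 15229 = 43·354 + 7
47: 15229 = 47·324 + 1
53: 15229 = 53·287 + 18
59: 15229 = 59·258 + 7
61: 15229 = 61·249 + 40
67: 15229 = 67·227 + 20
71: 15229 = 71·214 + 35
73: 15229 = 73·208 + 45
79: 15229 = 79·192 + 61
83: 15229 = 83·183 + 40
89: 15229 = 89·171 + 10
97: 15229 = 97·157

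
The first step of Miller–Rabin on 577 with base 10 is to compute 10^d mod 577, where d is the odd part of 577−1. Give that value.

577 − 1 = 576 = 2^6 · 9, so d = 9.
10^1 ≡ 10 (mod 577)
10^2 ≡ 10^2 = 100 ≡ 100 (mod 577)
10^4 ≡ 100^2 = 10000 ≡ 191 (mod 577)
10^8 ≡ 191^2 = 36481 ≡ 130 (mod 577)
9 = 8 + 1 in binary powers of 2.
So 10^9 ≡ 130 · 10 ≡ 146 (mod 577).
Squaring chain: 146 → 544 → 512 → 186 → 553 → 576; reaches −1, so base 10 does not prove 577 composite.

146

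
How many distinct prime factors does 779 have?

779 = 19 · 41
779 = 19 · 41, which has 2 distinct prime factors.

2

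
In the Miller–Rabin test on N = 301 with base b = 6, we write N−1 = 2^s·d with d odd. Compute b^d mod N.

301 − 1 = 300 = 2^2 · 75, so d = 75.
6^1 ≡ 6 (mod 301)
6^2 ≡ 6^2 = 36 ≡ 36 (mod 301)
6^4 ≡ 36^2 = 1296 ≡ 92 (mod 301)
6^8 ≡ 92^2 = 8464 ≡ 36 (mod 301)
6^16 ≡ 36^2 = 1296 ≡ 92 (mod 301)
6^32 ≡ 92^2 = 8464 ≡ 36 (mod 301)
6^64 ≡ 36^2 = 1296 ≡ 92 (mod 301)
75 = 64 + 8 + 2 + 1 in binary powers of 2.
So 6^75 ≡ 92 · 36 · 36 · 6 ≡ 216 (mod 301).
Squaring chain: 216 → 1; never reaches −1, so base 6 is a Miller–Rabin witness that 301 is composite.

216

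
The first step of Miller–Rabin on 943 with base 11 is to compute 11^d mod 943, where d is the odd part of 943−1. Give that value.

943 − 1 = 942 = 2^1 · 471, so d = 471.
11^1 ≡ 11 (mod 943)
11^2 ≡ 11^2 = 121 ≡ 121 (mod 943)
11^4 ≡ 121^2 = 14641 ≡ 496 (mod 943)
11^8 ≡ 496^2 = 246016 ≡ 836 (mod 943)
11^16 ≡ 836^2 = 698896 ≡ 133 (mod 943)
11^32 ≡ 133^2 = 17689 ≡ 715 (mod 943)
11^64 ≡ 715^2 = 511225 ≡ 119 (mod 943)
11^128 ≡ 119^2 = 14161 ≡ 16 (mod 943)
11^256 ≡ 16^2 = 256 ≡ 256 (mod 943)
471 = 256 + 128 + 64 + 16 + 4 + 2 + 1 in binary powers of 2.
So 11^471 ≡ 256 · 16 · 119 · 133 · 496 · 121 · 11 ≡ 65 (mod 943).
Squaring chain: 65; never reaches −1, so base 11 is a Miller–Rabin witness that 943 is composite.

65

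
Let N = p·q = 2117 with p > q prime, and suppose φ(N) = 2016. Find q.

29

φ(n) = (p−1)(q−1) = n − (p+q) + 1, so p + q = 2117 − 2016 + 1 = 102.
p and q are the roots of t² − 102t + 2117 = 0.
Discriminant: 102² − 4·2117 = 10404 − 8468 = 1936; √1936 = 44.
q = (102 − 44)/2 = 29, p = (102 + 44)/2 = 73.
Check: 29 · 73 = 2117.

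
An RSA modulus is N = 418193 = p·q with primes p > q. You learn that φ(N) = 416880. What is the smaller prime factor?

φ(n) = (p−1)(q−1) = n − (p+q) + 1, so p + q = 418193 − 416880 + 1 = 1314.
p and q are the roots of t² − 1314t + 418193 = 0.
Discriminant: 1314² − 4·418193 = 1726596 − 1672772 = 53824; √53824 = 232.
q = (1314 − 232)/2 = 541, p = (1314 + 232)/2 = 773.
Check: 541 · 773 = 418193.

541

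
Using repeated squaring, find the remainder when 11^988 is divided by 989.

441

11^1 ≡ 11 (mod 989)
11^2 ≡ 11^2 = 121 ≡ 121 (mod 989)
11^4 ≡ 121^2 = 14641 ≡ 795 (mod 989)
11^8 ≡ 795^2 = 632025 ≡ 54 (mod 989)
11^16 ≡ 54^2 = 2916 ≡ 938 (mod 989)
11^32 ≡ 938^2 = 879844 ≡ 623 (mod 989)
11^64 ≡ 623^2 = 388129 ≡ 441 (mod 989)
11^128 ≡ 441^2 = 194481 ≡ 637 (mod 989)
11^256 ≡ 637^2 = 405769 ≡ 279 (mod 989)
11^512 ≡ 279^2 = 77841 ≡ 699 (mod 989)
988 = 512 + 256 + 128 + 64 + 16 + 8 + 4 in binary powers of 2.
So 11^988 ≡ 699 · 279 · 637 · 441 · 938 · 54 · 795 ≡ 441 (mod 989).
Since 441 ≠ 1, base 11 is a Fermat witness: 989 is composite.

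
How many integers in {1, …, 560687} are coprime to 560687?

Factor: 560687 = 53 · 71 · 149.
φ(560687) = (53−1) · (71−1) · (149−1) = 52 · 70 · 148 = 538720.

538720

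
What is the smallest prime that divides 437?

437 is odd.
Digit sum 14, not divisible by 3.
Ends in 7: not divisible by 5.
7: 437 = 7·62 + 3
11: 437 = 11·39 + 8
13: 437 = 13·33 + 8
17: 437 = 17·25 + 12
19: 437 = 19·23

19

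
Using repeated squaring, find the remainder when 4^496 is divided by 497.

333

4^1 ≡ 4 (mod 497)
4^2 ≡ 4^2 = 16 ≡ 16 (mod 497)
4^4 ≡ 16^2 = 256 ≡ 256 (mod 497)
4^8 ≡ 256^2 = 65536 ≡ 429 (mod 497)
4^16 ≡ 429^2 = 184041 ≡ 151 (mod 497)
4^32 ≡ 151^2 = 22801 ≡ 436 (mod 497)
4^64 ≡ 436^2 = 190096 ≡ 242 (mod 497)
4^128 ≡ 242^2 = 58564 ≡ 415 (mod 497)
4^256 ≡ 415^2 = 172225 ≡ 263 (mod 497)
496 = 256 + 128 + 64 + 32 + 16 in binary powers of 2.
So 4^496 ≡ 263 · 415 · 242 · 436 · 151 ≡ 333 (mod 497).
Since 333 ≠ 1, base 4 is a Fermat witness: 497 is composite.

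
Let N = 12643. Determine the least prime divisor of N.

47

12643 is odd.
Digit sum 16, not divisible by 3.
Ends in 3: not divisible by 5.
7: 12643 = 7·1806 + 1
11: 12643 = 11·1149 + 4
13: 12643 = 13·972 + 7
17: 12643 = 17·743 + 12
19: 12643 = 19·665 + 8
23: 12643 = 23·549 + 16
29: 12643 = 29·435 + 28
31: 12643 = 31·407 + 26
37: 12643 = 37·341 + 26
41: 12643 = 41·308 + 15
43: 12643 = 43·294 + 1
47: 12643 = 47·269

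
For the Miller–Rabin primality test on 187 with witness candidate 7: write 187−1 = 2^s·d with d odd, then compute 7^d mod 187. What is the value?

187 − 1 = 186 = 2^1 · 93, so d = 93.
7^1 ≡ 7 (mod 187)
7^2 ≡ 7^2 = 49 ≡ 49 (mod 187)
7^4 ≡ 49^2 = 2401 ≡ 157 (mod 187)
7^8 ≡ 157^2 = 24649 ≡ 152 (mod 187)
7^16 ≡ 152^2 = 23104 ≡ 103 (mod 187)
7^32 ≡ 103^2 = 10609 ≡ 137 (mod 187)
7^64 ≡ 137^2 = 18769 ≡ 69 (mod 187)
93 = 64 + 16 + 8 + 4 + 1 in binary powers of 2.
So 7^93 ≡ 69 · 103 · 152 · 157 · 7 ≡ 57 (mod 187).
Squaring chain: 57; never reaches −1, so base 7 is a Miller–Rabin witness that 187 is composite.

57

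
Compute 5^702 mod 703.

5^1 ≡ 5 (mod 703)
5^2 ≡ 5^2 = 25 ≡ 25 (mod 703)
5^4 ≡ 25^2 = 625 ≡ 625 (mod 703)
5^8 ≡ 625^2 = 390625 ≡ 460 (mod 703)
5^16 ≡ 460^2 = 211600 ≡ 700 (mod 703)
5^32 ≡ 700^2 = 490000 ≡ 9 (mod 703)
5^64 ≡ 9^2 = 81 ≡ 81 (mod 703)
5^128 ≡ 81^2 = 6561 ≡ 234 (mod 703)
5^256 ≡ 234^2 = 54756 ≡ 625 (mod 703)
5^512 ≡ 625^2 = 390625 ≡ 460 (mod 703)
702 = 512 + 128 + 32 + 16 + 8 + 4 + 2 in binary powers of 2.
So 5^702 ≡ 460 · 234 · 9 · 700 · 460 · 625 · 25 ≡ 628 (mod 703).
Since 628 ≠ 1, base 5 is a Fermat witness: 703 is composite.

628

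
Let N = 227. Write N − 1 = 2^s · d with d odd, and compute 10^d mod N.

1

227 − 1 = 226 = 2^1 · 113, so d = 113.
10^1 ≡ 10 (mod 227)
10^2 ≡ 10^2 = 100 ≡ 100 (mod 227)
10^4 ≡ 100^2 = 10000 ≡ 12 (mod 227)
10^8 ≡ 12^2 = 144 ≡ 144 (mod 227)
10^16 ≡ 144^2 = 20736 ≡ 79 (mod 227)
10^32 ≡ 79^2 = 6241 ≡ 112 (mod 227)
10^64 ≡ 112^2 = 12544 ≡ 59 (mod 227)
113 = 64 + 32 + 16 + 1 in binary powers of 2.
So 10^113 ≡ 59 · 112 · 79 · 10 ≡ 1 (mod 227).
Since 10^d ≡ 1 (mod 227), base 10 does not prove 227 composite.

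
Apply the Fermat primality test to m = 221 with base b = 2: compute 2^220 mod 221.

16

2^1 ≡ 2 (mod 221)
2^2 ≡ 2^2 = 4 ≡ 4 (mod 221)
2^4 ≡ 4^2 = 16 ≡ 16 (mod 221)
2^8 ≡ 16^2 = 256 ≡ 35 (mod 221)
2^16 ≡ 35^2 = 1225 ≡ 120 (mod 221)
2^32 ≡ 120^2 = 14400 ≡ 35 (mod 221)
2^64 ≡ 35^2 = 1225 ≡ 120 (mod 221)
2^128 ≡ 120^2 = 14400 ≡ 35 (mod 221)
220 = 128 + 64 + 16 + 8 + 4 in binary powers of 2.
So 2^220 ≡ 35 · 120 · 120 · 35 · 16 ≡ 16 (mod 221).
Since 16 ≠ 1, base 2 is a Fermat witness: 221 is composite.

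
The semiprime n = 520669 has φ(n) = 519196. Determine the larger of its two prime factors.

φ(n) = (p−1)(q−1) = n − (p+q) + 1, so p + q = 520669 − 519196 + 1 = 1474.
p and q are the roots of t² − 1474t + 520669 = 0.
Discriminant: 1474² − 4·520669 = 2172676 − 2082676 = 90000; √90000 = 300.
q = (1474 − 300)/2 = 587, p = (1474 + 300)/2 = 887.
Check: 587 · 887 = 520669.

887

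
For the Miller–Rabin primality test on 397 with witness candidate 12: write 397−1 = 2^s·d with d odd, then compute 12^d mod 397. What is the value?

397 − 1 = 396 = 2^2 · 99, so d = 99.
12^1 ≡ 12 (mod 397)
12^2 ≡ 12^2 = 144 ≡ 144 (mod 397)
12^4 ≡ 144^2 = 20736 ≡ 92 (mod 397)
12^8 ≡ 92^2 = 8464 ≡ 127 (mod 397)
12^16 ≡ 127^2 = 16129 ≡ 249 (mod 397)
12^32 ≡ 249^2 = 62001 ≡ 69 (mod 397)
12^64 ≡ 69^2 = 4761 ≡ 394 (mod 397)
99 = 64 + 32 + 2 + 1 in binary powers of 2.
So 12^99 ≡ 394 · 69 · 144 · 12 ≡ 1 (mod 397).
Since 12^d ≡ 1 (mod 397), base 12 does not prove 397 composite.

1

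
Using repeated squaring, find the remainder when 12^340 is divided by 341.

12^1 ≡ 12 (mod 341)
12^2 ≡ 12^2 = 144 ≡ 144 (mod 341)
12^4 ≡ 144^2 = 20736 ≡ 276 (mod 341)
12^8 ≡ 276^2 = 76176 ≡ 133 (mod 341)
12^16 ≡ 133^2 = 17689 ≡ 298 (mod 341)
12^32 ≡ 298^2 = 88804 ≡ 144 (mod 341)
12^64 ≡ 144^2 = 20736 ≡ 276 (mod 341)
12^128 ≡ 276^2 = 76176 ≡ 133 (mod 341)
12^256 ≡ 133^2 = 17689 ≡ 298 (mod 341)
340 = 256 + 64 + 16 + 4 in binary powers of 2.
So 12^340 ≡ 298 · 276 · 298 · 276 ≡ 56 (mod 341).
Since 56 ≠ 1, base 12 is a Fermat witness: 341 is composite.

56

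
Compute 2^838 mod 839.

2^1 ≡ 2 (mod 839)
2^2 ≡ 2^2 = 4 ≡ 4 (mod 839)
2^4 ≡ 4^2 = 16 ≡ 16 (mod 839)
2^8 ≡ 16^2 = 256 ≡ 256 (mod 839)
2^16 ≡ 256^2 = 65536 ≡ 94 (mod 839)
2^32 ≡ 94^2 = 8836 ≡ 446 (mod 839)
2^64 ≡ 446^2 = 198916 ≡ 73 (mod 839)
2^128 ≡ 73^2 = 5329 ≡ 295 (mod 839)
2^256 ≡ 295^2 = 87025 ≡ 608 (mod 839)
2^512 ≡ 608^2 = 369664 ≡ 504 (mod 839)
838 = 512 + 256 + 64 + 4 + 2 in binary powers of 2.
So 2^838 ≡ 504 · 608 · 73 · 16 · 4 ≡ 1 (mod 839).
Since the result is 1, base 2 gives no evidence that 839 is composite.

1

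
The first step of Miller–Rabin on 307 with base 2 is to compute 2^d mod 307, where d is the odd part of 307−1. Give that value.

306

307 − 1 = 306 = 2^1 · 153, so d = 153.
2^1 ≡ 2 (mod 307)
2^2 ≡ 2^2 = 4 ≡ 4 (mod 307)
2^4 ≡ 4^2 = 16 ≡ 16 (mod 307)
2^8 ≡ 16^2 = 256 ≡ 256 (mod 307)
2^16 ≡ 256^2 = 65536 ≡ 145 (mod 307)
2^32 ≡ 145^2 = 21025 ≡ 149 (mod 307)
2^64 ≡ 149^2 = 22201 ≡ 97 (mod 307)
2^128 ≡ 97^2 = 9409 ≡ 199 (mod 307)
153 = 128 + 16 + 8 + 1 in binary powers of 2.
So 2^153 ≡ 199 · 145 · 256 · 2 ≡ 306 (mod 307).
Since 2^d ≡ 306 (mod 307), base 2 does not prove 307 composite.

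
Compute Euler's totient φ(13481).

Factor: 13481 = 13 · 17 · 61.
φ(13481) = (13−1) · (17−1) · (61−1) = 12 · 16 · 60 = 11520.

11520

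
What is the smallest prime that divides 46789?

46789 is odd.
Digit sum 34, not divisible by 3.
Ends in 9: not divisible by 5.
7: 46789 = 7·6684 + 1
11: 46789 = 11·4253 + 6
13: 46789 = 13·3599 + 2
17: 46789 = 17·2752 + 5
19: 46789 = 19·2462 + 11
23: 46789 = 23·2034 + 7
29: 46789 = 29·1613 + 12
31: 46789 = 31·1509 + 10
37: 46789 = 37·1264 + 21
41: 46789 = 41·1141 + 8
43: 46789 = 43·1088 + 5
47: 46789 = 47·995 + 24
53: 46789 = 53·882 + 43
59: 46789 = 59·793 + 2
61: 46789 = 61·767 + 2
67: 46789 = 67·698 + 23
71: 46789 = 71·659

71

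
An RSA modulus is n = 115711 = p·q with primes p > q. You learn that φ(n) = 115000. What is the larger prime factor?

461

φ(n) = (p−1)(q−1) = n − (p+q) + 1, so p + q = 115711 − 115000 + 1 = 712.
p and q are the roots of t² − 712t + 115711 = 0.
Discriminant: 712² − 4·115711 = 506944 − 462844 = 44100; √44100 = 210.
q = (712 − 210)/2 = 251, p = (712 + 210)/2 = 461.
Check: 251 · 461 = 115711.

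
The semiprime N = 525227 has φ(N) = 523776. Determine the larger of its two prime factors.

φ(n) = (p−1)(q−1) = n − (p+q) + 1, so p + q = 525227 − 523776 + 1 = 1452.
p and q are the roots of t² − 1452t + 525227 = 0.
Discriminant: 1452² − 4·525227 = 2108304 − 2100908 = 7396; √7396 = 86.
q = (1452 − 86)/2 = 683, p = (1452 + 86)/2 = 769.
Check: 683 · 769 = 525227.

769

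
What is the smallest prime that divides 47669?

47669 is odd.
Digit sum 32, not divisible by 3.
Ends in 9: not divisible by 5.
7: 47669 = 7·6809 + 6
11: 47669 = 11·4333 + 6
13: 47669 = 13·3666 + 11
17: 47669 = 17·2804 + 1
19: 47669 = 19·2508 + 17
23: 47669 = 23·2072 + 13
29: 47669 = 29·1643 + 22
31: 47669 = 31·1537 + 22
37: 47669 = 37·1288 + 13
41: 47669 = 41·1162 + 27
43: 47669 = 43·1108 + 25
47: 47669 = 47·1014 + 11
53: 47669 = 53·899 + 22
59: 47669 = 59·807 + 56
61: 47669 = 61·781 + 28
67: 47669 = 67·711 + 32
71: 47669 = 71·671 + 28
73: 47669 = 73·653

73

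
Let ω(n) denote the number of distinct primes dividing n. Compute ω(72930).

72930 = 2 · 36465
36465 = 3 · 12155
12155 = 5 · 2431
2431 = 11 · 221
221 = 13 · 17
72930 = 2 · 3 · 5 · 11 · 13 · 17, which has 6 distinct prime factors.

6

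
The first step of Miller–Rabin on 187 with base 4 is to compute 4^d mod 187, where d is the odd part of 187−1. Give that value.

187 − 1 = 186 = 2^1 · 93, so d = 93.
4^1 ≡ 4 (mod 187)
4^2 ≡ 4^2 = 16 ≡ 16 (mod 187)
4^4 ≡ 16^2 = 256 ≡ 69 (mod 187)
4^8 ≡ 69^2 = 4761 ≡ 86 (mod 187)
4^16 ≡ 86^2 = 7396 ≡ 103 (mod 187)
4^32 ≡ 103^2 = 10609 ≡ 137 (mod 187)
4^64 ≡ 137^2 = 18769 ≡ 69 (mod 187)
93 = 64 + 16 + 8 + 4 + 1 in binary powers of 2.
So 4^93 ≡ 69 · 103 · 86 · 69 · 4 ≡ 174 (mod 187).
Squaring chain: 174; never reaches −1, so base 4 is a Miller–Rabin witness that 187 is composite.

174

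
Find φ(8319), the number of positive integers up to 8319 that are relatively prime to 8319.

5336

Factor: 8319 = 3 · 47 · 59.
φ(8319) = (3−1) · (47−1) · (59−1) = 2 · 46 · 58 = 5336.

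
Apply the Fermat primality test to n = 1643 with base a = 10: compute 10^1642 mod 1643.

1043

10^1 ≡ 10 (mod 1643)
10^2 ≡ 10^2 = 100 ≡ 100 (mod 1643)
10^4 ≡ 100^2 = 10000 ≡ 142 (mod 1643)
10^8 ≡ 142^2 = 20164 ≡ 448 (mod 1643)
10^16 ≡ 448^2 = 200704 ≡ 258 (mod 1643)
10^32 ≡ 258^2 = 66564 ≡ 844 (mod 1643)
10^64 ≡ 844^2 = 712336 ≡ 917 (mod 1643)
10^128 ≡ 917^2 = 840889 ≡ 1316 (mod 1643)
10^256 ≡ 1316^2 = 1731856 ≡ 134 (mod 1643)
10^512 ≡ 134^2 = 17956 ≡ 1526 (mod 1643)
10^1024 ≡ 1526^2 = 2328676 ≡ 545 (mod 1643)
1642 = 1024 + 512 + 64 + 32 + 8 + 2 in binary powers of 2.
So 10^1642 ≡ 545 · 1526 · 917 · 844 · 448 · 100 ≡ 1043 (mod 1643).
Since 1043 ≠ 1, base 10 is a Fermat witness: 1643 is composite.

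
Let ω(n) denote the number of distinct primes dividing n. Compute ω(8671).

3

8671 = 13 · 667
667 = 23 · 29
8671 = 13 · 23 · 29, which has 3 distinct prime factors.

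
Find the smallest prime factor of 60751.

79

60751 is odd.
Digit sum 19, not divisible by 3.
Ends in 1: not divisible by 5.
7: 60751 = 7·8678 + 5
11: 60751 = 11·5522 + 9
13: 60751 = 13·4673 + 2
17: 60751 = 17·3573 + 10
19: 60751 = 19·3197 + 8
23: 60751 = 23·2641 + 8
29: 60751 = 29·2094 + 25
31: 60751 = 31·1959 + 22
37: 60751 = 37·1641 + 34
41: 60751 = 41·1481 + 30
43: 60751 = 43·1412 + 35
47: 60751 = 47·1292 + 27
53: 60751 = 53·1146 + 13
59: 60751 = 59·1029 + 40
61: 60751 = 61·995 + 56
67: 60751 = 67·906 + 49
71: 60751 = 71·855 + 46
73: 60751 = 73·832 + 15
79: 60751 = 79·769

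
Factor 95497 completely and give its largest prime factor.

95497 = 29 · 3293
3293 = 37 · 89
89 is prime.
So 95497 = 29 · 37 · 89; the largest prime factor is 89.

89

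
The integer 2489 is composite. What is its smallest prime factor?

19

2489 is odd.
Digit sum 23, not divisible by 3.
Ends in 9: not divisible by 5.
7: 2489 = 7·355 + 4
11: 2489 = 11·226 + 3
13: 2489 = 13·191 + 6
17: 2489 = 17·146 + 7
19: 2489 = 19·131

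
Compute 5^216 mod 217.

1

5^1 ≡ 5 (mod 217)
5^2 ≡ 5^2 = 25 ≡ 25 (mod 217)
5^4 ≡ 25^2 = 625 ≡ 191 (mod 217)
5^8 ≡ 191^2 = 36481 ≡ 25 (mod 217)
5^16 ≡ 25^2 = 625 ≡ 191 (mod 217)
5^32 ≡ 191^2 = 36481 ≡ 25 (mod 217)
5^64 ≡ 25^2 = 625 ≡ 191 (mod 217)
5^128 ≡ 191^2 = 36481 ≡ 25 (mod 217)
216 = 128 + 64 + 16 + 8 in binary powers of 2.
So 5^216 ≡ 25 · 191 · 191 · 25 ≡ 1 (mod 217).
Since the result is 1, base 5 gives no evidence that 217 is composite.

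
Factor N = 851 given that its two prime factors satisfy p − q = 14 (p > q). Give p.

37

Since p = q + 14, we have 851 = q(q + 14), so q² + 14q − 851 = 0.
Discriminant: 14² + 4·851 = 196 + 3404 = 3600; √3600 = 60.
q = (−14 + 60)/2 = 23, and p = q + 14 = 37.
Check: 23 · 37 = 851.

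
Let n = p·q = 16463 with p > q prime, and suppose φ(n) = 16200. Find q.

φ(n) = (p−1)(q−1) = n − (p+q) + 1, so p + q = 16463 − 16200 + 1 = 264.
p and q are the roots of t² − 264t + 16463 = 0.
Discriminant: 264² − 4·16463 = 69696 − 65852 = 3844; √3844 = 62.
q = (264 − 62)/2 = 101, p = (264 + 62)/2 = 163.
Check: 101 · 163 = 16463.

101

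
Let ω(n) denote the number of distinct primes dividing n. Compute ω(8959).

2

8959 = 17^2 · 31
8959 = 17^2 · 31, which has 2 distinct prime factors.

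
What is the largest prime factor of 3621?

3621 = 3 · 1207
1207 = 17 · 71
71 is prime.
So 3621 = 3 · 17 · 71; the largest prime factor is 71.

71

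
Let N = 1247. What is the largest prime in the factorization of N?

43

1247 = 29 · 43
43 is prime.
So 1247 = 29 · 43; the largest prime factor is 43.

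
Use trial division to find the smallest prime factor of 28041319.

89

28041319 is odd.
Digit sum 28, not divisible by 3.
Ends in 9: not divisible by 5.
7: 28041319 = 7·4005902 + 5
11: 28041319 = 11·2549210 + 9
13: 28041319 = 13·2157024 + 7
17: 28041319 = 17·1649489 + 6
19: 28041319 = 19·1475858 + 17
23: 28041319 = 23·1219187 + 18
29: 28041319 = 29·966942 + 1
31: 28041319 = 31·904558 + 21
37: 28041319 = 37·757873 + 18
41: 28041319 = 41·683934 + 25
43: 28041319 = 43·652123 + 30
47: 28041319 = 47·596623 + 38
53: 28041319 = 53·529081 + 26
59: 28041319 = 59·475276 + 35
61: 28041319 = 61·459693 + 46
67: 28041319 = 67·418527 + 10
71: 28041319 = 71·394948 + 11
73: 28041319 = 73·384127 + 48
79: 28041319 = 79·354953 + 32
83: 28041319 = 83·337847 + 18
89: 28041319 = 89·315071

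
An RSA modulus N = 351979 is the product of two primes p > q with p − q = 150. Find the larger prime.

Since p = q + 150, we have 351979 = q(q + 150), so q² + 150q − 351979 = 0.
Discriminant: 150² + 4·351979 = 22500 + 1407916 = 1430416; √1430416 = 1196.
q = (−150 + 1196)/2 = 523, and p = q + 150 = 673.
Check: 523 · 673 = 351979.

673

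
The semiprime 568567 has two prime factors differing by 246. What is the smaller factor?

641

Since p = q + 246, we have 568567 = q(q + 246), so q² + 246q − 568567 = 0.
Discriminant: 246² + 4·568567 = 60516 + 2274268 = 2334784; √2334784 = 1528.
q = (−246 + 1528)/2 = 641, and p = q + 246 = 887.
Check: 641 · 887 = 568567.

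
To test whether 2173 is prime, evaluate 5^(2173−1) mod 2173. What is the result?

5^1 ≡ 5 (mod 2173)
5^2 ≡ 5^2 = 25 ≡ 25 (mod 2173)
5^4 ≡ 25^2 = 625 ≡ 625 (mod 2173)
5^8 ≡ 625^2 = 390625 ≡ 1658 (mod 2173)
5^16 ≡ 1658^2 = 2748964 ≡ 119 (mod 2173)
5^32 ≡ 119^2 = 14161 ≡ 1123 (mod 2173)
5^64 ≡ 1123^2 = 1261129 ≡ 789 (mod 2173)
5^128 ≡ 789^2 = 622521 ≡ 1043 (mod 2173)
5^256 ≡ 1043^2 = 1087849 ≡ 1349 (mod 2173)
5^512 ≡ 1349^2 = 1819801 ≡ 1000 (mod 2173)
5^1024 ≡ 1000^2 = 1000000 ≡ 420 (mod 2173)
5^2048 ≡ 420^2 = 176400 ≡ 387 (mod 2173)
2172 = 2048 + 64 + 32 + 16 + 8 + 4 in binary powers of 2.
So 5^2172 ≡ 387 · 789 · 1123 · 119 · 1658 · 625 ≡ 1369 (mod 2173).
Since 1369 ≠ 1, base 5 is a Fermat witness: 2173 is composite.

1369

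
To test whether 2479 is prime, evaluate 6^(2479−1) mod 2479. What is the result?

6^1 ≡ 6 (mod 2479)
6^2 ≡ 6^2 = 36 ≡ 36 (mod 2479)
6^4 ≡ 36^2 = 1296 ≡ 1296 (mod 2479)
6^8 ≡ 1296^2 = 1679616 ≡ 1333 (mod 2479)
6^16 ≡ 1333^2 = 1776889 ≡ 1925 (mod 2479)
6^32 ≡ 1925^2 = 3705625 ≡ 1999 (mod 2479)
6^64 ≡ 1999^2 = 3996001 ≡ 2332 (mod 2479)
6^128 ≡ 2332^2 = 5438224 ≡ 1777 (mod 2479)
6^256 ≡ 1777^2 = 3157729 ≡ 1962 (mod 2479)
6^512 ≡ 1962^2 = 3849444 ≡ 2036 (mod 2479)
6^1024 ≡ 2036^2 = 4145296 ≡ 408 (mod 2479)
6^2048 ≡ 408^2 = 166464 ≡ 371 (mod 2479)
2478 = 2048 + 256 + 128 + 32 + 8 + 4 + 2 in binary powers of 2.
So 6^2478 ≡ 371 · 1962 · 1777 · 1999 · 1333 · 1296 · 36 ≡ 2293 (mod 2479).
Since 2293 ≠ 1, base 6 is a Fermat witness: 2479 is composite.

2293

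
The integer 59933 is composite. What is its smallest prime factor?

59933 is odd.
Digit sum 29, not divisible by 3.
Ends in 3: not divisible by 5.
7: 59933 = 7·8561 + 6
11: 59933 = 11·5448 + 5
13: 59933 = 13·4610 + 3
17: 59933 = 17·3525 + 8
19: 59933 = 19·3154 + 7
23: 59933 = 23·2605 + 18
29: 59933 = 29·2066 + 19
31: 59933 = 31·1933 + 10
37: 59933 = 37·1619 + 30
41: 59933 = 41·1461 + 32
43: 59933 = 43·1393 + 34
47: 59933 = 47·1275 + 8
53: 59933 = 53·1130 + 43
59: 59933 = 59·1015 + 48
61: 59933 = 61·982 + 31
67: 59933 = 67·894 + 35
71: 59933 = 71·844 + 9
73: 59933 = 73·821

73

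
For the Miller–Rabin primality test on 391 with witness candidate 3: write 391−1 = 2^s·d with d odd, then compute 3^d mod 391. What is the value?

282

391 − 1 = 390 = 2^1 · 195, so d = 195.
3^1 ≡ 3 (mod 391)
3^2 ≡ 3^2 = 9 ≡ 9 (mod 391)
3^4 ≡ 9^2 = 81 ≡ 81 (mod 391)
3^8 ≡ 81^2 = 6561 ≡ 305 (mod 391)
3^16 ≡ 305^2 = 93025 ≡ 358 (mod 391)
3^32 ≡ 358^2 = 128164 ≡ 307 (mod 391)
3^64 ≡ 307^2 = 94249 ≡ 18 (mod 391)
3^128 ≡ 18^2 = 324 ≡ 324 (mod 391)
195 = 128 + 64 + 2 + 1 in binary powers of 2.
So 3^195 ≡ 324 · 18 · 9 · 3 ≡ 282 (mod 391).
Squaring chain: 282; never reaches −1, so base 3 is a Miller–Rabin witness that 391 is composite.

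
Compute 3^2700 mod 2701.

1

3^1 ≡ 3 (mod 2701)
3^2 ≡ 3^2 = 9 ≡ 9 (mod 2701)
3^4 ≡ 9^2 = 81 ≡ 81 (mod 2701)
3^8 ≡ 81^2 = 6561 ≡ 1159 (mod 2701)
3^16 ≡ 1159^2 = 1343281 ≡ 884 (mod 2701)
3^32 ≡ 884^2 = 781456 ≡ 867 (mod 2701)
3^64 ≡ 867^2 = 751689 ≡ 811 (mod 2701)
3^128 ≡ 811^2 = 657721 ≡ 1378 (mod 2701)
3^256 ≡ 1378^2 = 1898884 ≡ 81 (mod 2701)
3^512 ≡ 81^2 = 6561 ≡ 1159 (mod 2701)
3^1024 ≡ 1159^2 = 1343281 ≡ 884 (mod 2701)
3^2048 ≡ 884^2 = 781456 ≡ 867 (mod 2701)
2700 = 2048 + 512 + 128 + 8 + 4 in binary powers of 2.
So 3^2700 ≡ 867 · 1159 · 1378 · 1159 · 81 ≡ 1 (mod 2701).
Since the result is 1, base 3 gives no evidence that 2701 is composite.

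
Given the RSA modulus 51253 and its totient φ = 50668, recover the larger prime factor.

479

φ(n) = (p−1)(q−1) = n − (p+q) + 1, so p + q = 51253 − 50668 + 1 = 586.
p and q are the roots of t² − 586t + 51253 = 0.
Discriminant: 586² − 4·51253 = 343396 − 205012 = 138384; √138384 = 372.
q = (586 − 372)/2 = 107, p = (586 + 372)/2 = 479.
Check: 107 · 479 = 51253.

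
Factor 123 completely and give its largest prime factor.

41

123 = 3 · 41
41 is prime.
So 123 = 3 · 41; the largest prime factor is 41.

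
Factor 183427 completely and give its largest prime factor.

183427 = 31 · 5917
5917 = 61 · 97
97 is prime.
So 183427 = 31 · 61 · 97; the largest prime factor is 97.

97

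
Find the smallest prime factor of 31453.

31453 is odd.
Digit sum 16, not divisible by 3.
Ends in 3: not divisible by 5.
7: 31453 = 7·4493 + 2
11: 31453 = 11·2859 + 4
13: 31453 = 13·2419 + 6
17: 31453 = 17·1850 + 3
19: 31453 = 19·1655 + 8
23: 31453 = 23·1367 + 12
29: 31453 = 29·1084 + 17
31: 31453 = 31·1014 + 19
37: 31453 = 37·850 + 3
41: 31453 = 41·767 + 6
43: 31453 = 43·731 + 20
47: 31453 = 47·669 + 10
53: 31453 = 53·593 + 24
59: 31453 = 59·533 + 6
61: 31453 = 61·515 + 38
67: 31453 = 67·469 + 30
71: 31453 = 71·443

71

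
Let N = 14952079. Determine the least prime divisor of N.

14952079 is odd.
Digit sum 37, not divisible by 3.
Ends in 9: not divisible by 5.
7: 14952079 = 7·2136011 + 2
11: 14952079 = 11·1359279 + 10
13: 14952079 = 13·1150159 + 12
17: 14952079 = 17·879534 + 1
19: 14952079 = 19·786951 + 10
23: 14952079 = 23·650090 + 9
29: 14952079 = 29·515588 + 27
31: 14952079 = 31·482325 + 4
37: 14952079 = 37·404110 + 9
41: 14952079 = 41·364684 + 35
43: 14952079 = 43·347722 + 33
47: 14952079 = 47·318129 + 16
53: 14952079 = 53·282114 + 37
59: 14952079 = 59·253425 + 4
61: 14952079 = 61·245116 + 3
67: 14952079 = 67·223165 + 24
71: 14952079 = 71·210592 + 47
73: 14952079 = 73·204823

73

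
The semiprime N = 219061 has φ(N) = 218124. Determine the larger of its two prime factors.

φ(n) = (p−1)(q−1) = n − (p+q) + 1, so p + q = 219061 − 218124 + 1 = 938.
p and q are the roots of t² − 938t + 219061 = 0.
Discriminant: 938² − 4·219061 = 879844 − 876244 = 3600; √3600 = 60.
q = (938 − 60)/2 = 439, p = (938 + 60)/2 = 499.
Check: 439 · 499 = 219061.

499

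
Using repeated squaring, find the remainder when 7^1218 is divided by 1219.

1070

7^1 ≡ 7 (mod 1219)
7^2 ≡ 7^2 = 49 ≡ 49 (mod 1219)
7^4 ≡ 49^2 = 2401 ≡ 1182 (mod 1219)
7^8 ≡ 1182^2 = 1397124 ≡ 150 (mod 1219)
7^16 ≡ 150^2 = 22500 ≡ 558 (mod 1219)
7^32 ≡ 558^2 = 311364 ≡ 519 (mod 1219)
7^64 ≡ 519^2 = 269361 ≡ 1181 (mod 1219)
7^128 ≡ 1181^2 = 1394761 ≡ 225 (mod 1219)
7^256 ≡ 225^2 = 50625 ≡ 646 (mod 1219)
7^512 ≡ 646^2 = 417316 ≡ 418 (mod 1219)
7^1024 ≡ 418^2 = 174724 ≡ 407 (mod 1219)
1218 = 1024 + 128 + 64 + 2 in binary powers of 2.
So 7^1218 ≡ 407 · 225 · 1181 · 49 ≡ 1070 (mod 1219).
Since 1070 ≠ 1, base 7 is a Fermat witness: 1219 is composite.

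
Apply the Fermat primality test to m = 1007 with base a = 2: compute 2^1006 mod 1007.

2^1 ≡ 2 (mod 1007)
2^2 ≡ 2^2 = 4 ≡ 4 (mod 1007)
2^4 ≡ 4^2 = 16 ≡ 16 (mod 1007)
2^8 ≡ 16^2 = 256 ≡ 256 (mod 1007)
2^16 ≡ 256^2 = 65536 ≡ 81 (mod 1007)
2^32 ≡ 81^2 = 6561 ≡ 519 (mod 1007)
2^64 ≡ 519^2 = 269361 ≡ 492 (mod 1007)
2^128 ≡ 492^2 = 242064 ≡ 384 (mod 1007)
2^256 ≡ 384^2 = 147456 ≡ 434 (mod 1007)
2^512 ≡ 434^2 = 188356 ≡ 47 (mod 1007)
1006 = 512 + 256 + 128 + 64 + 32 + 8 + 4 + 2 in binary powers of 2.
So 2^1006 ≡ 47 · 434 · 384 · 492 · 519 · 256 · 16 · 4 ≡ 271 (mod 1007).
Since 271 ≠ 1, base 2 is a Fermat witness: 1007 is composite.

271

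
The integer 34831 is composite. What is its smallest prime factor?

34831 is odd.
Digit sum 19, not divisible by 3.
Ends in 1: not divisible by 5.
7: 34831 = 7·4975 + 6
11: 34831 = 11·3166 + 5
13: 34831 = 13·2679 + 4
17: 34831 = 17·2048 + 15
19: 34831 = 19·1833 + 4
23: 34831 = 23·1514 + 9
29: 34831 = 29·1201 + 2
31: 34831 = 31·1123 + 18
37: 34831 = 37·941 + 14
41: 34831 = 41·849 + 22
43: 34831 = 43·810 + 1
47: 34831 = 47·741 + 4
53: 34831 = 53·657 + 10
59: 34831 = 59·590 + 21
61: 34831 = 61·571

61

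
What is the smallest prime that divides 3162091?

3162091 is odd.
Digit sum 22, not divisible by 3.
Ends in 1: not divisible by 5.
7: 3162091 = 7·451727 + 2
11: 3162091 = 11·287462 + 9
13: 3162091 = 13·243237 + 10
17: 3162091 = 17·186005 + 6
19: 3162091 = 19·166425 + 16
23: 3162091 = 23·137482 + 5
29: 3162091 = 29·109037 + 18
31: 3162091 = 31·102002 + 29
37: 3162091 = 37·85461 + 34
41: 3162091 = 41·77124 + 7
43: 3162091 = 43·73537

43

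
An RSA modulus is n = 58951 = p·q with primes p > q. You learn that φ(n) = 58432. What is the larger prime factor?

353

φ(n) = (p−1)(q−1) = n − (p+q) + 1, so p + q = 58951 − 58432 + 1 = 520.
p and q are the roots of t² − 520t + 58951 = 0.
Discriminant: 520² − 4·58951 = 270400 − 235804 = 34596; √34596 = 186.
q = (520 − 186)/2 = 167, p = (520 + 186)/2 = 353.
Check: 167 · 353 = 58951.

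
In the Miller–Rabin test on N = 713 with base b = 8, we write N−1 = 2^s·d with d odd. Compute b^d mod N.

376

713 − 1 = 712 = 2^3 · 89, so d = 89.
8^1 ≡ 8 (mod 713)
8^2 ≡ 8^2 = 64 ≡ 64 (mod 713)
8^4 ≡ 64^2 = 4096 ≡ 531 (mod 713)
8^8 ≡ 531^2 = 281961 ≡ 326 (mod 713)
8^16 ≡ 326^2 = 106276 ≡ 39 (mod 713)
8^32 ≡ 39^2 = 1521 ≡ 95 (mod 713)
8^64 ≡ 95^2 = 9025 ≡ 469 (mod 713)
89 = 64 + 16 + 8 + 1 in binary powers of 2.
So 8^89 ≡ 469 · 39 · 326 · 8 ≡ 376 (mod 713).
Squaring chain: 376 → 202 → 163; never reaches −1, so base 8 is a Miller–Rabin witness that 713 is composite.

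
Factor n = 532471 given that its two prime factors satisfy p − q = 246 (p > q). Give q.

Since p = q + 246, we have 532471 = q(q + 246), so q² + 246q − 532471 = 0.
Discriminant: 246² + 4·532471 = 60516 + 2129884 = 2190400; √2190400 = 1480.
q = (−246 + 1480)/2 = 617, and p = q + 246 = 863.
Check: 617 · 863 = 532471.

617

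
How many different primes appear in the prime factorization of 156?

156 = 2^2 · 39
39 = 3 · 13
156 = 2^2 · 3 · 13, which has 3 distinct prime factors.

3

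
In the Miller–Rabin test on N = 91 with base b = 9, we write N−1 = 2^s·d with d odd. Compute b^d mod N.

1

91 − 1 = 90 = 2^1 · 45, so d = 45.
9^1 ≡ 9 (mod 91)
9^2 ≡ 9^2 = 81 ≡ 81 (mod 91)
9^4 ≡ 81^2 = 6561 ≡ 9 (mod 91)
9^8 ≡ 9^2 = 81 ≡ 81 (mod 91)
9^16 ≡ 81^2 = 6561 ≡ 9 (mod 91)
9^32 ≡ 9^2 = 81 ≡ 81 (mod 91)
45 = 32 + 8 + 4 + 1 in binary powers of 2.
So 9^45 ≡ 81 · 81 · 9 · 9 ≡ 1 (mod 91).
Since 9^d ≡ 1 (mod 91), base 9 does not prove 91 composite.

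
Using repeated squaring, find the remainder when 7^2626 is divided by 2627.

7^1 ≡ 7 (mod 2627)
7^2 ≡ 7^2 = 49 ≡ 49 (mod 2627)
7^4 ≡ 49^2 = 2401 ≡ 2401 (mod 2627)
7^8 ≡ 2401^2 = 5764801 ≡ 1163 (mod 2627)
7^16 ≡ 1163^2 = 1352569 ≡ 2291 (mod 2627)
7^32 ≡ 2291^2 = 5248681 ≡ 2562 (mod 2627)
7^64 ≡ 2562^2 = 6563844 ≡ 1598 (mod 2627)
7^128 ≡ 1598^2 = 2553604 ≡ 160 (mod 2627)
7^256 ≡ 160^2 = 25600 ≡ 1957 (mod 2627)
7^512 ≡ 1957^2 = 3829849 ≡ 2310 (mod 2627)
7^1024 ≡ 2310^2 = 5336100 ≡ 663 (mod 2627)
7^2048 ≡ 663^2 = 439569 ≡ 860 (mod 2627)
2626 = 2048 + 512 + 64 + 2 in binary powers of 2.
So 7^2626 ≡ 860 · 2310 · 1598 · 49 ≡ 774 (mod 2627).
Since 774 ≠ 1, base 7 is a Fermat witness: 2627 is composite.

774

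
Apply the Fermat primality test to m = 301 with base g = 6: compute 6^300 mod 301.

6^1 ≡ 6 (mod 301)
6^2 ≡ 6^2 = 36 ≡ 36 (mod 301)
6^4 ≡ 36^2 = 1296 ≡ 92 (mod 301)
6^8 ≡ 92^2 = 8464 ≡ 36 (mod 301)
6^16 ≡ 36^2 = 1296 ≡ 92 (mod 301)
6^32 ≡ 92^2 = 8464 ≡ 36 (mod 301)
6^64 ≡ 36^2 = 1296 ≡ 92 (mod 301)
6^128 ≡ 92^2 = 8464 ≡ 36 (mod 301)
6^256 ≡ 36^2 = 1296 ≡ 92 (mod 301)
300 = 256 + 32 + 8 + 4 in binary powers of 2.
So 6^300 ≡ 92 · 36 · 36 · 92 ≡ 1 (mod 301).
Since the result is 1, base 6 gives no evidence that 301 is composite.

1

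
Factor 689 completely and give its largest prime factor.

689 = 13 · 53
53 is prime.
So 689 = 13 · 53; the largest prime factor is 53.

53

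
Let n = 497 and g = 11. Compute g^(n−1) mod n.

11^1 ≡ 11 (mod 497)
11^2 ≡ 11^2 = 121 ≡ 121 (mod 497)
11^4 ≡ 121^2 = 14641 ≡ 228 (mod 497)
11^8 ≡ 228^2 = 51984 ≡ 296 (mod 497)
11^16 ≡ 296^2 = 87616 ≡ 144 (mod 497)
11^32 ≡ 144^2 = 20736 ≡ 359 (mod 497)
11^64 ≡ 359^2 = 128881 ≡ 158 (mod 497)
11^128 ≡ 158^2 = 24964 ≡ 114 (mod 497)
11^256 ≡ 114^2 = 12996 ≡ 74 (mod 497)
496 = 256 + 128 + 64 + 32 + 16 in binary powers of 2.
So 11^496 ≡ 74 · 114 · 158 · 359 · 144 ≡ 466 (mod 497).
Since 466 ≠ 1, base 11 is a Fermat witness: 497 is composite.

466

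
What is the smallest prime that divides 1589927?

37

1589927 is odd.
Digit sum 41, not divisible by 3.
Ends in 7: not divisible by 5.
7: 1589927 = 7·227132 + 3
11: 1589927 = 11·144538 + 9
13: 1589927 = 13·122302 + 1
17: 1589927 = 17·93525 + 2
19: 1589927 = 19·83680 + 7
23: 1589927 = 23·69127 + 6
29: 1589927 = 29·54825 + 2
31: 1589927 = 31·51287 + 30
37: 1589927 = 37·42971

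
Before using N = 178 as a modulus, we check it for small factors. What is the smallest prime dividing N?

2

178 is even: 2 divides it.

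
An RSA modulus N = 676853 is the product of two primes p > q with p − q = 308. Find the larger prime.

991

Since p = q + 308, we have 676853 = q(q + 308), so q² + 308q − 676853 = 0.
Discriminant: 308² + 4·676853 = 94864 + 2707412 = 2802276; √2802276 = 1674.
q = (−308 + 1674)/2 = 683, and p = q + 308 = 991.
Check: 683 · 991 = 676853.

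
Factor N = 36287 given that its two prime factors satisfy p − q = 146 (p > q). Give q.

Since p = q + 146, we have 36287 = q(q + 146), so q² + 146q − 36287 = 0.
Discriminant: 146² + 4·36287 = 21316 + 145148 = 166464; √166464 = 408.
q = (−146 + 408)/2 = 131, and p = q + 146 = 277.
Check: 131 · 277 = 36287.

131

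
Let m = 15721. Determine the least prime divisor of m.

79

15721 is odd.
Digit sum 16, not divisible by 3.
Ends in 1: not divisible by 5.
7: 15721 = 7·2245 + 6
11: 15721 = 11·1429 + 2
13: 15721 = 13·1209 + 4
17: 15721 = 17·924 + 13
19: 15721 = 19·827 + 8
23: 15721 = 23·683 + 12
29: 15721 = 29·542 + 3
31: 15721 = 31·507 + 4
37: 15721 = 37·424 + 33
41: 15721 = 41·383 + 18
43: 15721 = 43·365 + 26
47: 15721 = 47·334 + 23
53: 15721 = 53·296 + 33
59: 15721 = 59·266 + 27
61: 15721 = 61·257 + 44
67: 15721 = 67·234 + 43
71: 15721 = 71·221 + 30
73: 15721 = 73·215 + 26
79: 15721 = 79·199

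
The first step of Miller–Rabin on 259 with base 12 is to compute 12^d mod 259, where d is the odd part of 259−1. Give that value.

259 − 1 = 258 = 2^1 · 129, so d = 129.
12^1 ≡ 12 (mod 259)
12^2 ≡ 12^2 = 144 ≡ 144 (mod 259)
12^4 ≡ 144^2 = 20736 ≡ 16 (mod 259)
12^8 ≡ 16^2 = 256 ≡ 256 (mod 259)
12^16 ≡ 256^2 = 65536 ≡ 9 (mod 259)
12^32 ≡ 9^2 = 81 ≡ 81 (mod 259)
12^64 ≡ 81^2 = 6561 ≡ 86 (mod 259)
12^128 ≡ 86^2 = 7396 ≡ 144 (mod 259)
129 = 128 + 1 in binary powers of 2.
So 12^129 ≡ 144 · 12 ≡ 174 (mod 259).
Squaring chain: 174; never reaches −1, so base 12 is a Miller–Rabin witness that 259 is composite.

174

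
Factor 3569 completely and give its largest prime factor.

3569 = 43 · 83
83 is prime.
So 3569 = 43 · 83; the largest prime factor is 83.

83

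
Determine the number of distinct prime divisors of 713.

713 = 23 · 31
713 = 23 · 31, which has 2 distinct prime factors.

2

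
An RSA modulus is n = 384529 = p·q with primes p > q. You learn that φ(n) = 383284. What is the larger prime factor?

φ(n) = (p−1)(q−1) = n − (p+q) + 1, so p + q = 384529 − 383284 + 1 = 1246.
p and q are the roots of t² − 1246t + 384529 = 0.
Discriminant: 1246² − 4·384529 = 1552516 − 1538116 = 14400; √14400 = 120.
q = (1246 − 120)/2 = 563, p = (1246 + 120)/2 = 683.
Check: 563 · 683 = 384529.

683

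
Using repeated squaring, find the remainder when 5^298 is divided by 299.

5^1 ≡ 5 (mod 299)
5^2 ≡ 5^2 = 25 ≡ 25 (mod 299)
5^4 ≡ 25^2 = 625 ≡ 27 (mod 299)
5^8 ≡ 27^2 = 729 ≡ 131 (mod 299)
5^16 ≡ 131^2 = 17161 ≡ 118 (mod 299)
5^32 ≡ 118^2 = 13924 ≡ 170 (mod 299)
5^64 ≡ 170^2 = 28900 ≡ 196 (mod 299)
5^128 ≡ 196^2 = 38416 ≡ 144 (mod 299)
5^256 ≡ 144^2 = 20736 ≡ 105 (mod 299)
298 = 256 + 32 + 8 + 2 in binary powers of 2.
So 5^298 ≡ 105 · 170 · 131 · 25 ≡ 64 (mod 299).
Since 64 ≠ 1, base 5 is a Fermat witness: 299 is composite.

64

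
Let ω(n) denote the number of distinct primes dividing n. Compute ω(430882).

430882 = 2 · 215441
215441 = 17 · 12673
12673 = 19 · 667
667 = 23 · 29
430882 = 2 · 17 · 19 · 23 · 29, which has 5 distinct prime factors.

5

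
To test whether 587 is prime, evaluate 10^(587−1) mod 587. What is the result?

1

10^1 ≡ 10 (mod 587)
10^2 ≡ 10^2 = 100 ≡ 100 (mod 587)
10^4 ≡ 100^2 = 10000 ≡ 21 (mod 587)
10^8 ≡ 21^2 = 441 ≡ 441 (mod 587)
10^16 ≡ 441^2 = 194481 ≡ 184 (mod 587)
10^32 ≡ 184^2 = 33856 ≡ 397 (mod 587)
10^64 ≡ 397^2 = 157609 ≡ 293 (mod 587)
10^128 ≡ 293^2 = 85849 ≡ 147 (mod 587)
10^256 ≡ 147^2 = 21609 ≡ 477 (mod 587)
10^512 ≡ 477^2 = 227529 ≡ 360 (mod 587)
586 = 512 + 64 + 8 + 2 in binary powers of 2.
So 10^586 ≡ 360 · 293 · 441 · 100 ≡ 1 (mod 587).
Since the result is 1, base 10 gives no evidence that 587 is composite.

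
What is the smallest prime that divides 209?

209 is odd.
Digit sum 11, not divisible by 3.
Ends in 9: not divisible by 5.
7: 209 = 7·29 + 6
11: 209 = 11·19

11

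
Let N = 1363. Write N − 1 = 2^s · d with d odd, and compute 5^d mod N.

1363 − 1 = 1362 = 2^1 · 681, so d = 681.
5^1 ≡ 5 (mod 1363)
5^2 ≡ 5^2 = 25 ≡ 25 (mod 1363)
5^4 ≡ 25^2 = 625 ≡ 625 (mod 1363)
5^8 ≡ 625^2 = 390625 ≡ 807 (mod 1363)
5^16 ≡ 807^2 = 651249 ≡ 1098 (mod 1363)
5^32 ≡ 1098^2 = 1205604 ≡ 712 (mod 1363)
5^64 ≡ 712^2 = 506944 ≡ 1271 (mod 1363)
5^128 ≡ 1271^2 = 1615441 ≡ 286 (mod 1363)
5^256 ≡ 286^2 = 81796 ≡ 16 (mod 1363)
5^512 ≡ 16^2 = 256 ≡ 256 (mod 1363)
681 = 512 + 128 + 32 + 8 + 1 in binary powers of 2.
So 5^681 ≡ 256 · 286 · 712 · 807 · 5 ≡ 584 (mod 1363).
Squaring chain: 584; never reaches −1, so base 5 is a Miller–Rabin witness that 1363 is composite.

584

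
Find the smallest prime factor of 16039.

16039 is odd.
Digit sum 19, not divisible by 3.
Ends in 9: not divisible by 5.
7: 16039 = 7·2291 + 2
11: 16039 = 11·1458 + 1
13: 16039 = 13·1233 + 10
17: 16039 = 17·943 + 8
19: 16039 = 19·844 + 3
23: 16039 = 23·697 + 8
29: 16039 = 29·553 + 2
31: 16039 = 31·517 + 12
37: 16039 = 37·433 + 18
41: 16039 = 41·391 + 8
43: 16039 = 43·373

43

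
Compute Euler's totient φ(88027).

80640

Factor: 88027 = 19 · 41 · 113.
φ(88027) = (19−1) · (41−1) · (113−1) = 18 · 40 · 112 = 80640.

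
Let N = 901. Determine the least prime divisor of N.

901 is odd.
Digit sum 10, not divisible by 3.
Ends in 1: not divisible by 5.
7: 901 = 7·128 + 5
11: 901 = 11·81 + 10
13: 901 = 13·69 + 4
17: 901 = 17·53

17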